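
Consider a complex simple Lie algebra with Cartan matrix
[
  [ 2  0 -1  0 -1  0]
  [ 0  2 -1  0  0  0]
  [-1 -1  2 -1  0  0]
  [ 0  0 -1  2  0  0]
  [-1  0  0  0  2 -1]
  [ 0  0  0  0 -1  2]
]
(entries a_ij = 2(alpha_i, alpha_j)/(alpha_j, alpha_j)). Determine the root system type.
D_6

The matrix has rank 6 with 2's on the diagonal. Reading the off-diagonal entries as Dynkin edges (a single edge where a_ij = a_ji = -1; a double or triple edge where a_ij * a_ji = 2 or 3), the diagram is a chain of 4 nodes with a fork of two nodes at one end (D_6). One simple-root ordering that puts it in standard form is (alpha_6, alpha_5, alpha_1, alpha_3, alpha_4, alpha_2). So the algebra is type D_6, i.e. so(12).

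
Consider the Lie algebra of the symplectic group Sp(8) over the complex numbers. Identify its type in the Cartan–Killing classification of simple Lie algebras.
This is sp(8), which has dimension 8(8+1)/2 = 36 and rank 8/2 = 4. In the classification of classical Lie algebras, the symplectic algebra sp(2n) has type C_n; here n = 4, so the Dynkin diagram is a chain of 4 nodes with a double edge at one end; the terminal node there is the unique long simple root (C_4). Hence the type is C_4.

C_4 (sp(8))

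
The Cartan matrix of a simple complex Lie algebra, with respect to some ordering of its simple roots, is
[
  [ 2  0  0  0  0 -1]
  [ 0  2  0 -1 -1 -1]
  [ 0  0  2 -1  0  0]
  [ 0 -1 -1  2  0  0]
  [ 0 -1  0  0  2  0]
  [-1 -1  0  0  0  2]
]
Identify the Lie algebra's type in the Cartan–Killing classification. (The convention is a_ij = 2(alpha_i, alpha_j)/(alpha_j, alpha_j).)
E_6

The matrix has rank 6 with 2's on the diagonal. Reading the off-diagonal entries as Dynkin edges (a single edge where a_ij = a_ji = -1; a double or triple edge where a_ij * a_ji = 2 or 3), the diagram is a chain of 5 nodes with one extra node attached to the third node from one end (E_6). One simple-root ordering that puts it in standard form is (alpha_3, alpha_5, alpha_4, alpha_2, alpha_6, alpha_1). So the algebra is type E_6.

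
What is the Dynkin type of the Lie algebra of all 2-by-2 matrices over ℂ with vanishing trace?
This is sl(2), which has dimension 2^2 - 1 = 3 and rank 2 - 1 = 1 (a Cartan subalgebra is the diagonal traceless matrices). In the classification of classical Lie algebras, the special linear algebra sl(n+1) has type A_n; here n = 1, so the Dynkin diagram is a chain of 1 nodes with single edges (A_1). Hence the type is A_1.

A1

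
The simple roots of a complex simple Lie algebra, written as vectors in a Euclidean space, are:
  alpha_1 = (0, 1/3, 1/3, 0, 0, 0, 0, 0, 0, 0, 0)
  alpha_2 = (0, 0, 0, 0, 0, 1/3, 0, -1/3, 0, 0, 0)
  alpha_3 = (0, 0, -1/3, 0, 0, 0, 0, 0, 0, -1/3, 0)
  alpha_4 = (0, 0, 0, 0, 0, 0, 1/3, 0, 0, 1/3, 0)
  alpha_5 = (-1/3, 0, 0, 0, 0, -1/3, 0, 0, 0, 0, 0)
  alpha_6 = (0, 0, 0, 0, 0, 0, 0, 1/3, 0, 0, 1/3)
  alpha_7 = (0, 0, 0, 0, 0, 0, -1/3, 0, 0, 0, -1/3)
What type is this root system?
A_7 (sl(8))

Compute the Cartan integers a_ij = 2(alpha_i, alpha_j)/(alpha_j, alpha_j); the resulting 7x7 Cartan matrix is
[[2, 0, -1, 0, 0, 0, 0], [0, 2, 0, 0, -1, -1, 0], [-1, 0, 2, -1, 0, 0, 0], [0, 0, -1, 2, 0, 0, -1], [0, -1, 0, 0, 2, 0, 0], [0, -1, 0, 0, 0, 2, -1], [0, 0, 0, -1, 0, -1, 2]].
All simple roots have the same length, so the diagram is simply laced. The associated Dynkin diagram is a chain of 7 nodes with single edges (A_7), so the type is A_7 (the algebra sl(8)).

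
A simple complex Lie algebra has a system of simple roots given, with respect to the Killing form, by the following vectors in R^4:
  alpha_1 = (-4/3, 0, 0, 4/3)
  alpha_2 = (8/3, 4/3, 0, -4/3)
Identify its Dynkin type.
Compute the Cartan integers a_ij = 2(alpha_i, alpha_j)/(alpha_j, alpha_j); the resulting 2x2 Cartan matrix is
[[2, -1], [-3, 2]].
The roots have two lengths (squared-length ratio 3:1); the short ones are alpha_{1}. The associated Dynkin diagram is two nodes joined by a triple edge (G_2), so the type is G_2.

G2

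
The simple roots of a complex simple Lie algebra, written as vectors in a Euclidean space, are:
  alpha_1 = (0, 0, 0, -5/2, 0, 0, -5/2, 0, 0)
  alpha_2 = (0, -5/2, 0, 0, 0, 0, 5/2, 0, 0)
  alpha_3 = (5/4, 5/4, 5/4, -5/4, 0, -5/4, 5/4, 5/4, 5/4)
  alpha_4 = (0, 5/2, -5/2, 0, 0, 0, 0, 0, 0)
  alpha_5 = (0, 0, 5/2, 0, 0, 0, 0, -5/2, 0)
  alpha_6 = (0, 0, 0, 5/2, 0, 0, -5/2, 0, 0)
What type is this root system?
Compute the Cartan integers a_ij = 2(alpha_i, alpha_j)/(alpha_j, alpha_j); the resulting 6x6 Cartan matrix is
[[2, -1, 0, 0, 0, 0], [-1, 2, 0, -1, 0, -1], [0, 0, 2, 0, 0, -1], [0, -1, 0, 2, -1, 0], [0, 0, 0, -1, 2, 0], [0, -1, -1, 0, 0, 2]].
All simple roots have the same length, so the diagram is simply laced. The associated Dynkin diagram is a chain of 5 nodes with one extra node attached to the third node from one end (E_6), so the type is E_6.

E_6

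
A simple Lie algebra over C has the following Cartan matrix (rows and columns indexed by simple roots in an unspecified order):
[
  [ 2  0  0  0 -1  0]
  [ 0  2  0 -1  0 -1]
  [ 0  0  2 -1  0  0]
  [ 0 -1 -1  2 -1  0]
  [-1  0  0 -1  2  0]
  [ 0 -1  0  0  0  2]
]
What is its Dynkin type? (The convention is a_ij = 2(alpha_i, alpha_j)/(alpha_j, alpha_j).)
E6

The matrix has rank 6 with 2's on the diagonal. Reading the off-diagonal entries as Dynkin edges (a single edge where a_ij = a_ji = -1; a double or triple edge where a_ij * a_ji = 2 or 3), the diagram is a chain of 5 nodes with one extra node attached to the third node from one end (E_6). One simple-root ordering that puts it in standard form is (alpha_6, alpha_3, alpha_2, alpha_4, alpha_5, alpha_1). So the algebra is type E_6.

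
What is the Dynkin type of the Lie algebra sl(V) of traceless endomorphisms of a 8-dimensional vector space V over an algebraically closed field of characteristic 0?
A_7

This is sl(8), which has dimension 8^2 - 1 = 63 and rank 8 - 1 = 7 (a Cartan subalgebra is the diagonal traceless matrices). In the classification of classical Lie algebras, the special linear algebra sl(n+1) has type A_n; here n = 7, so the Dynkin diagram is a chain of 7 nodes with single edges (A_7). Hence the type is A_7.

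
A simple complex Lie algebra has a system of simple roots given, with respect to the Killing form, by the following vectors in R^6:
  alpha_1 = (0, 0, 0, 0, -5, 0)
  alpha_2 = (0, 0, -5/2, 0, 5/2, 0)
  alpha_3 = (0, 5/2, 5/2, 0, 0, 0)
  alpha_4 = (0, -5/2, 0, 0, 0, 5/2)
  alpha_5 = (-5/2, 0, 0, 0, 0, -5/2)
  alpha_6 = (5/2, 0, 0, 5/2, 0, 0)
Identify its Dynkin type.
Compute the Cartan integers a_ij = 2(alpha_i, alpha_j)/(alpha_j, alpha_j); the resulting 6x6 Cartan matrix is
[[2, -2, 0, 0, 0, 0], [-1, 2, -1, 0, 0, 0], [0, -1, 2, -1, 0, 0], [0, 0, -1, 2, -1, 0], [0, 0, 0, -1, 2, -1], [0, 0, 0, 0, -1, 2]].
The roots have two lengths (squared-length ratio 2:1); the short ones are alpha_{2,3,4,5,6}. The associated Dynkin diagram is a chain of 6 nodes with a double edge at one end; the terminal node there is the unique long simple root (C_6), so the type is C_6 (the algebra sp(12)).

C6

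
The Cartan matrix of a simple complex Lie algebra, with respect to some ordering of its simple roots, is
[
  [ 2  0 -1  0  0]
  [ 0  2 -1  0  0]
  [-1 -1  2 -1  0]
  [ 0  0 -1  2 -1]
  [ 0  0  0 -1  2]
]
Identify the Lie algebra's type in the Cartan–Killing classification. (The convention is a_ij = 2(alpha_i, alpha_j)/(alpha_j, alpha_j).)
D_5 (so(10))

The matrix has rank 5 with 2's on the diagonal. Reading the off-diagonal entries as Dynkin edges (a single edge where a_ij = a_ji = -1; a double or triple edge where a_ij * a_ji = 2 or 3), the diagram is a chain of 3 nodes with a fork of two nodes at one end (D_5). One simple-root ordering that puts it in standard form is (alpha_5, alpha_4, alpha_3, alpha_2, alpha_1). So the algebra is type D_5, i.e. so(10).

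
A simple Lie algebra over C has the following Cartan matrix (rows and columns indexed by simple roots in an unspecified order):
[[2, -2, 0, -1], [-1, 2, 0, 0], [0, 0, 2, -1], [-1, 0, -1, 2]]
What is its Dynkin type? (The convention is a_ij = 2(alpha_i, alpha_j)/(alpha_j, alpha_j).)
The matrix has rank 4 with 2's on the diagonal. Reading the off-diagonal entries as Dynkin edges (a single edge where a_ij = a_ji = -1; a double or triple edge where a_ij * a_ji = 2 or 3), the diagram is a chain of 4 nodes with a double edge at one end; the terminal node there is the unique short simple root (B_4). One simple-root ordering that puts it in standard form is (alpha_3, alpha_4, alpha_1, alpha_2). So the algebra is type B_4, i.e. so(9).

B_4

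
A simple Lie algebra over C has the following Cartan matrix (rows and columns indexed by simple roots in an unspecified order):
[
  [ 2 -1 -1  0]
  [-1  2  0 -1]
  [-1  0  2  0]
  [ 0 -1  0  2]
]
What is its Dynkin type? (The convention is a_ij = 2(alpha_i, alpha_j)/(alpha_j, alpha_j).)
The matrix has rank 4 with 2's on the diagonal. Reading the off-diagonal entries as Dynkin edges (a single edge where a_ij = a_ji = -1; a double or triple edge where a_ij * a_ji = 2 or 3), the diagram is a chain of 4 nodes with single edges (A_4). One simple-root ordering that puts it in standard form is (alpha_3, alpha_1, alpha_2, alpha_4). So the algebra is type A_4, i.e. sl(5).

A_4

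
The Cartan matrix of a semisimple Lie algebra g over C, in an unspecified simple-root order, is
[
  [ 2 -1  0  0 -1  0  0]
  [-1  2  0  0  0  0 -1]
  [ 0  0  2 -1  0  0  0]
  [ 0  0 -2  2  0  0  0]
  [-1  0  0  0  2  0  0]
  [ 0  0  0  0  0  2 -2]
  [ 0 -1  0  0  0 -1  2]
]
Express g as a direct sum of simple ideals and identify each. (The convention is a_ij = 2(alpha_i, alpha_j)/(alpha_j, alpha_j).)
type B_2 ⊕ type C_5

The diagram associated to this matrix has two connected components: the simple roots {alpha_3, alpha_4} form a chain of 2 nodes with a double edge at one end; the terminal node there is the unique short simple root (B_2), and {alpha_1, alpha_2, alpha_5, alpha_6, alpha_7} form a chain of 5 nodes with a double edge at one end; the terminal node there is the unique long simple root (C_5). A semisimple Lie algebra decomposes uniquely as the direct sum of simple ideals, one per connected component of its Dynkin diagram, so g ≅ B_2 ⊕ C_5 (dimension 10 + 55 = 65).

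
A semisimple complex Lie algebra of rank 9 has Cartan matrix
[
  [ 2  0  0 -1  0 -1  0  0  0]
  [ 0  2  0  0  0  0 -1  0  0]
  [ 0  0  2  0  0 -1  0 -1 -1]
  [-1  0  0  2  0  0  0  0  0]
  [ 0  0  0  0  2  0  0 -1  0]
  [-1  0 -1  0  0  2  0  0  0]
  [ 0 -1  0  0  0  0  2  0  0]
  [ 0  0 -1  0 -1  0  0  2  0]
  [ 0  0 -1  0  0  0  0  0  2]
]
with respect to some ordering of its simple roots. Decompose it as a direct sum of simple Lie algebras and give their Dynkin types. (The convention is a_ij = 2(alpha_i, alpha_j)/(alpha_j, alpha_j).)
The diagram associated to this matrix has two connected components: the simple roots {alpha_2, alpha_7} form a chain of 2 nodes with single edges (A_2), and {alpha_1, alpha_3, alpha_4, alpha_5, alpha_6, alpha_8, alpha_9} form a chain of 6 nodes with one extra node attached to the third node from one end (E_7). A semisimple Lie algebra decomposes uniquely as the direct sum of simple ideals, one per connected component of its Dynkin diagram, so g ≅ A_2 ⊕ E_7 (dimension 8 + 133 = 141).

A2 ⊕ E7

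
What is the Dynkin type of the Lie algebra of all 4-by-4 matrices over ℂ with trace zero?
A_3

This is sl(4), which has dimension 4^2 - 1 = 15 and rank 4 - 1 = 3 (a Cartan subalgebra is the diagonal traceless matrices). In the classification of classical Lie algebras, the special linear algebra sl(n+1) has type A_n; here n = 3, so the Dynkin diagram is a chain of 3 nodes with single edges (A_3). Hence the type is A_3.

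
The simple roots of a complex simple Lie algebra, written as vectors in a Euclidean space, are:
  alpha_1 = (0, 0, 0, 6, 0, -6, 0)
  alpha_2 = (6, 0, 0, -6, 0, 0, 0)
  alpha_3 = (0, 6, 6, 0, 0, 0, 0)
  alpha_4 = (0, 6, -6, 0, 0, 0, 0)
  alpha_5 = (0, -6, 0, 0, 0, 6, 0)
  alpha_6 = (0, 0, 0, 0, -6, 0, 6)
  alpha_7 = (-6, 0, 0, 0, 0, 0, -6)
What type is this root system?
type D_7

Compute the Cartan integers a_ij = 2(alpha_i, alpha_j)/(alpha_j, alpha_j); the resulting 7x7 Cartan matrix is
[[2, -1, 0, 0, -1, 0, 0], [-1, 2, 0, 0, 0, 0, -1], [0, 0, 2, 0, -1, 0, 0], [0, 0, 0, 2, -1, 0, 0], [-1, 0, -1, -1, 2, 0, 0], [0, 0, 0, 0, 0, 2, -1], [0, -1, 0, 0, 0, -1, 2]].
All simple roots have the same length, so the diagram is simply laced. The associated Dynkin diagram is a chain of 5 nodes with a fork of two nodes at one end (D_7), so the type is D_7 (the algebra so(14)).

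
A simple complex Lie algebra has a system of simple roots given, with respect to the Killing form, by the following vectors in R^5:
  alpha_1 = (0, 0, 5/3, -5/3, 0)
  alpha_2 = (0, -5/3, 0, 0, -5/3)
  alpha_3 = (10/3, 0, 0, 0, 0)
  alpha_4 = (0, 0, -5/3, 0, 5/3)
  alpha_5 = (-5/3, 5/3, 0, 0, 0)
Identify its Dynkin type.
C_5

Compute the Cartan integers a_ij = 2(alpha_i, alpha_j)/(alpha_j, alpha_j); the resulting 5x5 Cartan matrix is
[[2, 0, 0, -1, 0], [0, 2, 0, -1, -1], [0, 0, 2, 0, -2], [-1, -1, 0, 2, 0], [0, -1, -1, 0, 2]].
The roots have two lengths (squared-length ratio 2:1); the short ones are alpha_{1,2,4,5}. The associated Dynkin diagram is a chain of 5 nodes with a double edge at one end; the terminal node there is the unique long simple root (C_5), so the type is C_5 (the algebra sp(10)).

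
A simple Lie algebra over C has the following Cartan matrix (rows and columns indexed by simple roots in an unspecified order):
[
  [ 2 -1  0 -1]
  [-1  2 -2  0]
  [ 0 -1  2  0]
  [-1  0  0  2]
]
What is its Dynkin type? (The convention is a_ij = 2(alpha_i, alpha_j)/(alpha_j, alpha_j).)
The matrix has rank 4 with 2's on the diagonal. Reading the off-diagonal entries as Dynkin edges (a single edge where a_ij = a_ji = -1; a double or triple edge where a_ij * a_ji = 2 or 3), the diagram is a chain of 4 nodes with a double edge at one end; the terminal node there is the unique short simple root (B_4). One simple-root ordering that puts it in standard form is (alpha_4, alpha_1, alpha_2, alpha_3). So the algebra is type B_4, i.e. so(9).

B4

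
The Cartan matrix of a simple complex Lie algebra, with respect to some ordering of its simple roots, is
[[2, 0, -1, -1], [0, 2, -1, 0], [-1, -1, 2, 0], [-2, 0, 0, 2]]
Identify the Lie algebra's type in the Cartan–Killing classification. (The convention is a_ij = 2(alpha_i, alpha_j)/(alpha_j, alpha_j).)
The matrix has rank 4 with 2's on the diagonal. Reading the off-diagonal entries as Dynkin edges (a single edge where a_ij = a_ji = -1; a double or triple edge where a_ij * a_ji = 2 or 3), the diagram is a chain of 4 nodes with a double edge at one end; the terminal node there is the unique long simple root (C_4). One simple-root ordering that puts it in standard form is (alpha_2, alpha_3, alpha_1, alpha_4). So the algebra is type C_4, i.e. sp(8).

C_4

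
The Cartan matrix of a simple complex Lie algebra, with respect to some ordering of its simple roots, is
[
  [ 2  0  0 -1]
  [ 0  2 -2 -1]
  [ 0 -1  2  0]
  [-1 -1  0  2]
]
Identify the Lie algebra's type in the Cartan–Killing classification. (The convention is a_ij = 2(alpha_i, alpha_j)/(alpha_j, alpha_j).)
type B_4

The matrix has rank 4 with 2's on the diagonal. Reading the off-diagonal entries as Dynkin edges (a single edge where a_ij = a_ji = -1; a double or triple edge where a_ij * a_ji = 2 or 3), the diagram is a chain of 4 nodes with a double edge at one end; the terminal node there is the unique short simple root (B_4). One simple-root ordering that puts it in standard form is (alpha_1, alpha_4, alpha_2, alpha_3). So the algebra is type B_4, i.e. so(9).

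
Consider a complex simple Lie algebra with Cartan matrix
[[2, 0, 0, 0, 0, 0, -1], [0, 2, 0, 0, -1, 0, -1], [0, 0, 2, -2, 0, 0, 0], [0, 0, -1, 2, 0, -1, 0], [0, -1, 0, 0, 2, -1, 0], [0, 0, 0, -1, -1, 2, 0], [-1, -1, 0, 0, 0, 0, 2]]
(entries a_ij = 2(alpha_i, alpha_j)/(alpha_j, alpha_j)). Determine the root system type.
The matrix has rank 7 with 2's on the diagonal. Reading the off-diagonal entries as Dynkin edges (a single edge where a_ij = a_ji = -1; a double or triple edge where a_ij * a_ji = 2 or 3), the diagram is a chain of 7 nodes with a double edge at one end; the terminal node there is the unique long simple root (C_7). One simple-root ordering that puts it in standard form is (alpha_1, alpha_7, alpha_2, alpha_5, alpha_6, alpha_4, alpha_3). So the algebra is type C_7, i.e. sp(14).

C_7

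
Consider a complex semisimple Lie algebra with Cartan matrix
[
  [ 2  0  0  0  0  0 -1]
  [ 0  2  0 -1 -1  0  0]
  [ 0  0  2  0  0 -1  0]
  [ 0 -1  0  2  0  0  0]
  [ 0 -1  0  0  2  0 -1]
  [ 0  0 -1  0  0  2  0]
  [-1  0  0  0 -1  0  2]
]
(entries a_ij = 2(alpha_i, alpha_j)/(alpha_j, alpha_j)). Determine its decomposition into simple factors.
The diagram associated to this matrix has two connected components: the simple roots {alpha_3, alpha_6} form a chain of 2 nodes with single edges (A_2), and {alpha_1, alpha_2, alpha_4, alpha_5, alpha_7} form a chain of 5 nodes with single edges (A_5). A semisimple Lie algebra decomposes uniquely as the direct sum of simple ideals, one per connected component of its Dynkin diagram, so g ≅ A_2 ⊕ A_5 (dimension 8 + 35 = 43).

A_2 (sl(3)) ⊕ A_5 (sl(6))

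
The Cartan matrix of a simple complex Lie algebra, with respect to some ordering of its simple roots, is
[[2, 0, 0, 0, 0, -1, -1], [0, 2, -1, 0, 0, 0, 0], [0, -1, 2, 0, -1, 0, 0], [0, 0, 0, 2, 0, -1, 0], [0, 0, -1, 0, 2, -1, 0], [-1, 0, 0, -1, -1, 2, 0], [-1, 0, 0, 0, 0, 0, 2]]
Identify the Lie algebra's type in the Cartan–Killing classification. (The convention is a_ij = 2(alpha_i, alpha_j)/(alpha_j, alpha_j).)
The matrix has rank 7 with 2's on the diagonal. Reading the off-diagonal entries as Dynkin edges (a single edge where a_ij = a_ji = -1; a double or triple edge where a_ij * a_ji = 2 or 3), the diagram is a chain of 6 nodes with one extra node attached to the third node from one end (E_7). One simple-root ordering that puts it in standard form is (alpha_7, alpha_4, alpha_1, alpha_6, alpha_5, alpha_3, alpha_2). So the algebra is type E_7.

E7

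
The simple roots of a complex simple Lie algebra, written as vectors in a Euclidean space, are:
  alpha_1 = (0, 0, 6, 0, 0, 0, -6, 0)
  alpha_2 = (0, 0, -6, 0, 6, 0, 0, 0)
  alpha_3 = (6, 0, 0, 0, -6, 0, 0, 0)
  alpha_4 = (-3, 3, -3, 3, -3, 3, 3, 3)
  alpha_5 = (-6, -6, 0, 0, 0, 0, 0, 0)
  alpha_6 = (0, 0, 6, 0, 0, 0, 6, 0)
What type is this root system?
E6

Compute the Cartan integers a_ij = 2(alpha_i, alpha_j)/(alpha_j, alpha_j); the resulting 6x6 Cartan matrix is
[[2, -1, 0, -1, 0, 0], [-1, 2, -1, 0, 0, -1], [0, -1, 2, 0, -1, 0], [-1, 0, 0, 2, 0, 0], [0, 0, -1, 0, 2, 0], [0, -1, 0, 0, 0, 2]].
All simple roots have the same length, so the diagram is simply laced. The associated Dynkin diagram is a chain of 5 nodes with one extra node attached to the third node from one end (E_6), so the type is E_6.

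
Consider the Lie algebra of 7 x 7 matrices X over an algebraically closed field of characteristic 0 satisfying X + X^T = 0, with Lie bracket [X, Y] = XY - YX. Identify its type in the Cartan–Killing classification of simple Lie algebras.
This is so(7) with 7 odd, which has dimension 7(7-1)/2 = 21 and rank (7-1)/2 = 3. In the classification of classical Lie algebras, the orthogonal algebra so(2n+1) in an odd number of variables has type B_n; here n = 3, so the Dynkin diagram is a chain of 3 nodes with a double edge at one end; the terminal node there is the unique short simple root (B_3). Hence the type is B_3.

type B_3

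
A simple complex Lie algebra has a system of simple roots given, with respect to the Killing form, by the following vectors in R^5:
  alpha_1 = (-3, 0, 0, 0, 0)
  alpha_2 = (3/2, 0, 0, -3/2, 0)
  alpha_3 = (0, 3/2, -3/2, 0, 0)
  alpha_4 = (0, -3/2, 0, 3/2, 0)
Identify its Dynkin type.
Compute the Cartan integers a_ij = 2(alpha_i, alpha_j)/(alpha_j, alpha_j); the resulting 4x4 Cartan matrix is
[[2, -2, 0, 0], [-1, 2, 0, -1], [0, 0, 2, -1], [0, -1, -1, 2]].
The roots have two lengths (squared-length ratio 2:1); the short ones are alpha_{2,3,4}. The associated Dynkin diagram is a chain of 4 nodes with a double edge at one end; the terminal node there is the unique long simple root (C_4), so the type is C_4 (the algebra sp(8)).

C_4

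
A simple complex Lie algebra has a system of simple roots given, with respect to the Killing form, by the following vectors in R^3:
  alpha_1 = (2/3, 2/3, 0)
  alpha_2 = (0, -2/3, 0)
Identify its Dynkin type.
Compute the Cartan integers a_ij = 2(alpha_i, alpha_j)/(alpha_j, alpha_j); the resulting 2x2 Cartan matrix is
[[2, -2], [-1, 2]].
The roots have two lengths (squared-length ratio 2:1); the short ones are alpha_{2}. The associated Dynkin diagram is a chain of 2 nodes with a double edge at one end; the terminal node there is the unique short simple root (B_2), so the type is B_2 (the algebra so(5)).

type B_2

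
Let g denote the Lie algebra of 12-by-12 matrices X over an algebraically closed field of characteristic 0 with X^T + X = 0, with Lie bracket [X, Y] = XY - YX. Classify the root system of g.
D6

This is so(12) with 12 even, which has dimension 12(12-1)/2 = 66 and rank 12/2 = 6. In the classification of classical Lie algebras, the orthogonal algebra so(2n) in an even number of variables has type D_n; here n = 6, so the Dynkin diagram is a chain of 4 nodes with a fork of two nodes at one end (D_6). Hence the type is D_6.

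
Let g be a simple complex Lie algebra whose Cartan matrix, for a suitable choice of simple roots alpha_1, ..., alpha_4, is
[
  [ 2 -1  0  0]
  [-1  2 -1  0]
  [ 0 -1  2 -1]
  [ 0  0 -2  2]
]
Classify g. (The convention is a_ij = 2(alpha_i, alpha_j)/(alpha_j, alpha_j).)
C4

The matrix has rank 4 with 2's on the diagonal. Reading the off-diagonal entries as Dynkin edges (a single edge where a_ij = a_ji = -1; a double or triple edge where a_ij * a_ji = 2 or 3), the diagram is a chain of 4 nodes with a double edge at one end; the terminal node there is the unique long simple root (C_4). One simple-root ordering that puts it in standard form is (alpha_1, alpha_2, alpha_3, alpha_4). So the algebra is type C_4, i.e. sp(8).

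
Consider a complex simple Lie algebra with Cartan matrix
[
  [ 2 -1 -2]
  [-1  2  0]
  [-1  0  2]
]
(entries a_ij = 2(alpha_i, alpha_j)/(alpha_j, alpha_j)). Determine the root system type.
The matrix has rank 3 with 2's on the diagonal. Reading the off-diagonal entries as Dynkin edges (a single edge where a_ij = a_ji = -1; a double or triple edge where a_ij * a_ji = 2 or 3), the diagram is a chain of 3 nodes with a double edge at one end; the terminal node there is the unique short simple root (B_3). One simple-root ordering that puts it in standard form is (alpha_2, alpha_1, alpha_3). So the algebra is type B_3, i.e. so(7).

type B_3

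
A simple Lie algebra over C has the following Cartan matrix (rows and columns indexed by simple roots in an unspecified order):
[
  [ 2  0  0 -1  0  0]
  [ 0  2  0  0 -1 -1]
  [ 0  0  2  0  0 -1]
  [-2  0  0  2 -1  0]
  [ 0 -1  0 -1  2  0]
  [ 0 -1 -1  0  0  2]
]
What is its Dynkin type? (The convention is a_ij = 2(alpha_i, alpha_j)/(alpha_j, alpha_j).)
The matrix has rank 6 with 2's on the diagonal. Reading the off-diagonal entries as Dynkin edges (a single edge where a_ij = a_ji = -1; a double or triple edge where a_ij * a_ji = 2 or 3), the diagram is a chain of 6 nodes with a double edge at one end; the terminal node there is the unique short simple root (B_6). One simple-root ordering that puts it in standard form is (alpha_3, alpha_6, alpha_2, alpha_5, alpha_4, alpha_1). So the algebra is type B_6, i.e. so(13).

B_6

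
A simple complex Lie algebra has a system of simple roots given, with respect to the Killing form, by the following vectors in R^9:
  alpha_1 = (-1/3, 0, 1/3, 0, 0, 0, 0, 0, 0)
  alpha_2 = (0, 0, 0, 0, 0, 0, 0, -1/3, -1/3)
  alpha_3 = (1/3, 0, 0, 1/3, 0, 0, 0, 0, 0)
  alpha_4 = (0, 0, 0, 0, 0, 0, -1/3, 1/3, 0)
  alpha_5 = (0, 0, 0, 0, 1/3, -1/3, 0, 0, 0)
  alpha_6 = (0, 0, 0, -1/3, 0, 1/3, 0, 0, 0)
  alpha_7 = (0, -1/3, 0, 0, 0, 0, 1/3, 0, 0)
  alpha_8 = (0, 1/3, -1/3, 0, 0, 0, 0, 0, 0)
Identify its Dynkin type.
type A_8

Compute the Cartan integers a_ij = 2(alpha_i, alpha_j)/(alpha_j, alpha_j); the resulting 8x8 Cartan matrix is
[[2, 0, -1, 0, 0, 0, 0, -1], [0, 2, 0, -1, 0, 0, 0, 0], [-1, 0, 2, 0, 0, -1, 0, 0], [0, -1, 0, 2, 0, 0, -1, 0], [0, 0, 0, 0, 2, -1, 0, 0], [0, 0, -1, 0, -1, 2, 0, 0], [0, 0, 0, -1, 0, 0, 2, -1], [-1, 0, 0, 0, 0, 0, -1, 2]].
All simple roots have the same length, so the diagram is simply laced. The associated Dynkin diagram is a chain of 8 nodes with single edges (A_8), so the type is A_8 (the algebra sl(9)).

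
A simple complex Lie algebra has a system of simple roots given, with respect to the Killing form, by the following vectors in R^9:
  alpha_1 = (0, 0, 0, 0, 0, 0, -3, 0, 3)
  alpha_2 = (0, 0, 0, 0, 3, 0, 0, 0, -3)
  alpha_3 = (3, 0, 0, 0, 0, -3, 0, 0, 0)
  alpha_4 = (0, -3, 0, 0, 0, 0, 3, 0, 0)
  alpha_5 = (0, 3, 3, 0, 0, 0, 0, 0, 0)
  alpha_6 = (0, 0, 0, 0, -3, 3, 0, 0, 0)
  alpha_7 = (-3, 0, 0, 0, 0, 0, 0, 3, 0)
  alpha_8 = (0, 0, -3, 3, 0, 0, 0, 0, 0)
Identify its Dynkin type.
Compute the Cartan integers a_ij = 2(alpha_i, alpha_j)/(alpha_j, alpha_j); the resulting 8x8 Cartan matrix is
[[2, -1, 0, -1, 0, 0, 0, 0], [-1, 2, 0, 0, 0, -1, 0, 0], [0, 0, 2, 0, 0, -1, -1, 0], [-1, 0, 0, 2, -1, 0, 0, 0], [0, 0, 0, -1, 2, 0, 0, -1], [0, -1, -1, 0, 0, 2, 0, 0], [0, 0, -1, 0, 0, 0, 2, 0], [0, 0, 0, 0, -1, 0, 0, 2]].
All simple roots have the same length, so the diagram is simply laced. The associated Dynkin diagram is a chain of 8 nodes with single edges (A_8), so the type is A_8 (the algebra sl(9)).

A_8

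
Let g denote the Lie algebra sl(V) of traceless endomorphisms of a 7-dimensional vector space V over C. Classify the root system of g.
This is sl(7), which has dimension 7^2 - 1 = 48 and rank 7 - 1 = 6 (a Cartan subalgebra is the diagonal traceless matrices). In the classification of classical Lie algebras, the special linear algebra sl(n+1) has type A_n; here n = 6, so the Dynkin diagram is a chain of 6 nodes with single edges (A_6). Hence the type is A_6.

A_6 (sl(7))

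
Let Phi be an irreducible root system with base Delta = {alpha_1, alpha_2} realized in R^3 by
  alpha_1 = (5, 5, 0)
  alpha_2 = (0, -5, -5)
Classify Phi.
Compute the Cartan integers a_ij = 2(alpha_i, alpha_j)/(alpha_j, alpha_j); the resulting 2x2 Cartan matrix is
[[2, -1], [-1, 2]].
All simple roots have the same length, so the diagram is simply laced. The associated Dynkin diagram is a chain of 2 nodes with single edges (A_2), so the type is A_2 (the algebra sl(3)).

type A_2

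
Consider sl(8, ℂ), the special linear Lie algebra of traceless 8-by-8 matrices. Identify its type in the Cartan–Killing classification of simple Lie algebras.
This is sl(8), which has dimension 8^2 - 1 = 63 and rank 8 - 1 = 7 (a Cartan subalgebra is the diagonal traceless matrices). In the classification of classical Lie algebras, the special linear algebra sl(n+1) has type A_n; here n = 7, so the Dynkin diagram is a chain of 7 nodes with single edges (A_7). Hence the type is A_7.

A_7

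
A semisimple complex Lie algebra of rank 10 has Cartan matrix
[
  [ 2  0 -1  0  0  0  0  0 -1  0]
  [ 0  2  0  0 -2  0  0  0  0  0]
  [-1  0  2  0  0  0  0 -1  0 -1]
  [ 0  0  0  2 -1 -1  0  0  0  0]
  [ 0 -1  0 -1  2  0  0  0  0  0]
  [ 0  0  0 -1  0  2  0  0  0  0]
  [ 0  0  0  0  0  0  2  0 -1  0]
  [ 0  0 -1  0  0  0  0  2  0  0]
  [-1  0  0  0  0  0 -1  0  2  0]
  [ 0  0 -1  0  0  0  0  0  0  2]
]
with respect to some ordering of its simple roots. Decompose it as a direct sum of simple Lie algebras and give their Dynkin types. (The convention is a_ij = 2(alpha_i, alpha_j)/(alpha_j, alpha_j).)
type C_4 ⊕ type D_6

The diagram associated to this matrix has two connected components: the simple roots {alpha_2, alpha_4, alpha_5, alpha_6} form a chain of 4 nodes with a double edge at one end; the terminal node there is the unique long simple root (C_4), and {alpha_1, alpha_3, alpha_7, alpha_8, alpha_9, alpha_10} form a chain of 4 nodes with a fork of two nodes at one end (D_6). A semisimple Lie algebra decomposes uniquely as the direct sum of simple ideals, one per connected component of its Dynkin diagram, so g ≅ C_4 ⊕ D_6 (dimension 36 + 66 = 102).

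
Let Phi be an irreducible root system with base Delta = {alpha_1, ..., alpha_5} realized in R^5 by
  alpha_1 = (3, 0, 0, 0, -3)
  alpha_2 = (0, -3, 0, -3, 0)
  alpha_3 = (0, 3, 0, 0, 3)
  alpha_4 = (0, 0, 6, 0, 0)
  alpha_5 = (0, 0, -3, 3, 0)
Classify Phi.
Compute the Cartan integers a_ij = 2(alpha_i, alpha_j)/(alpha_j, alpha_j); the resulting 5x5 Cartan matrix is
[[2, 0, -1, 0, 0], [0, 2, -1, 0, -1], [-1, -1, 2, 0, 0], [0, 0, 0, 2, -2], [0, -1, 0, -1, 2]].
The roots have two lengths (squared-length ratio 2:1); the short ones are alpha_{1,2,3,5}. The associated Dynkin diagram is a chain of 5 nodes with a double edge at one end; the terminal node there is the unique long simple root (C_5), so the type is C_5 (the algebra sp(10)).

C_5 (sp(10))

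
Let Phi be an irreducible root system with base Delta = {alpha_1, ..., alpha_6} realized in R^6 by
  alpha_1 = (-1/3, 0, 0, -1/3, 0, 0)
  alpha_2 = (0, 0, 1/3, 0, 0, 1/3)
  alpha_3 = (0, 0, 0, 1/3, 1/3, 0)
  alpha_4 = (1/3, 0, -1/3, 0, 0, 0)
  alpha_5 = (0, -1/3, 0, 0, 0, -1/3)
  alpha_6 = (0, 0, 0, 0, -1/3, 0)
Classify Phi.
type B_6

Compute the Cartan integers a_ij = 2(alpha_i, alpha_j)/(alpha_j, alpha_j); the resulting 6x6 Cartan matrix is
[[2, 0, -1, -1, 0, 0], [0, 2, 0, -1, -1, 0], [-1, 0, 2, 0, 0, -2], [-1, -1, 0, 2, 0, 0], [0, -1, 0, 0, 2, 0], [0, 0, -1, 0, 0, 2]].
The roots have two lengths (squared-length ratio 2:1); the short ones are alpha_{6}. The associated Dynkin diagram is a chain of 6 nodes with a double edge at one end; the terminal node there is the unique short simple root (B_6), so the type is B_6 (the algebra so(13)).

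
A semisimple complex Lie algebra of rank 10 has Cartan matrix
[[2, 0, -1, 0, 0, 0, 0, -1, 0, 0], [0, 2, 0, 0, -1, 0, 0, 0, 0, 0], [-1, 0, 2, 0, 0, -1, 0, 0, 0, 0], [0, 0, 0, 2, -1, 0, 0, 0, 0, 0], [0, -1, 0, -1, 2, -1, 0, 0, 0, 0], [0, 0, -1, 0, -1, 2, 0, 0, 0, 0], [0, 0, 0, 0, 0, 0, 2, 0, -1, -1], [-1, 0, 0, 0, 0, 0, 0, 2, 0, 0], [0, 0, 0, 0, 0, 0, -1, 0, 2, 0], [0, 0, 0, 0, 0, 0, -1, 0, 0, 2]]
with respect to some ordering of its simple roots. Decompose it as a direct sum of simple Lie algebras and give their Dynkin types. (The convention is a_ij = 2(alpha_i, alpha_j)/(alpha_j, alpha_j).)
The diagram associated to this matrix has two connected components: the simple roots {alpha_7, alpha_9, alpha_10} form a chain of 3 nodes with single edges (A_3), and {alpha_1, alpha_2, alpha_3, alpha_4, alpha_5, alpha_6, alpha_8} form a chain of 5 nodes with a fork of two nodes at one end (D_7). A semisimple Lie algebra decomposes uniquely as the direct sum of simple ideals, one per connected component of its Dynkin diagram, so g ≅ A_3 ⊕ D_7 (dimension 15 + 91 = 106).

A_3 (sl(4)) + D_7 (so(14))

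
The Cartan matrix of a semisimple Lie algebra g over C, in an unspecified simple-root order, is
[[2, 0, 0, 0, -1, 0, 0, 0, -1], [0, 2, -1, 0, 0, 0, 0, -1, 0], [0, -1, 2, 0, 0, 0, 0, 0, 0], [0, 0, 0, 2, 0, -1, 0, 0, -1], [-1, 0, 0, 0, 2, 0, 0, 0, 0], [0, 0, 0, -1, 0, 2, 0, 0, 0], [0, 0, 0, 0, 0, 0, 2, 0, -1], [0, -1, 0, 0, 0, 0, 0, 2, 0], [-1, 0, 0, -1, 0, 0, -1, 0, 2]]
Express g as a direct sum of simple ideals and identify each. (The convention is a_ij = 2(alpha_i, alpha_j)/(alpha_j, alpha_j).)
A_3 (sl(4)) + E_6

The diagram associated to this matrix has two connected components: the simple roots {alpha_2, alpha_3, alpha_8} form a chain of 3 nodes with single edges (A_3), and {alpha_1, alpha_4, alpha_5, alpha_6, alpha_7, alpha_9} form a chain of 5 nodes with one extra node attached to the third node from one end (E_6). A semisimple Lie algebra decomposes uniquely as the direct sum of simple ideals, one per connected component of its Dynkin diagram, so g ≅ A_3 ⊕ E_6 (dimension 15 + 78 = 93).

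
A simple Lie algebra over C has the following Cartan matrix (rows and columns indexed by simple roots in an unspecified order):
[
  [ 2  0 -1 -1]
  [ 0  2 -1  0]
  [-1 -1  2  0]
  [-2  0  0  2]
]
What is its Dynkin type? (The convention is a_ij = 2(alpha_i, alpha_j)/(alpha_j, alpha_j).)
The matrix has rank 4 with 2's on the diagonal. Reading the off-diagonal entries as Dynkin edges (a single edge where a_ij = a_ji = -1; a double or triple edge where a_ij * a_ji = 2 or 3), the diagram is a chain of 4 nodes with a double edge at one end; the terminal node there is the unique long simple root (C_4). One simple-root ordering that puts it in standard form is (alpha_2, alpha_3, alpha_1, alpha_4). So the algebra is type C_4, i.e. sp(8).

C_4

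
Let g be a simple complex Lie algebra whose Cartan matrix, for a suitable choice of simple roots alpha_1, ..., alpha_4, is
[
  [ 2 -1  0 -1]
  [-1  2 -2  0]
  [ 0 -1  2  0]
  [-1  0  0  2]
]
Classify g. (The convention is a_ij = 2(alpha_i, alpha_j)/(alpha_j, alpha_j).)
The matrix has rank 4 with 2's on the diagonal. Reading the off-diagonal entries as Dynkin edges (a single edge where a_ij = a_ji = -1; a double or triple edge where a_ij * a_ji = 2 or 3), the diagram is a chain of 4 nodes with a double edge at one end; the terminal node there is the unique short simple root (B_4). One simple-root ordering that puts it in standard form is (alpha_4, alpha_1, alpha_2, alpha_3). So the algebra is type B_4, i.e. so(9).

B_4 (so(9))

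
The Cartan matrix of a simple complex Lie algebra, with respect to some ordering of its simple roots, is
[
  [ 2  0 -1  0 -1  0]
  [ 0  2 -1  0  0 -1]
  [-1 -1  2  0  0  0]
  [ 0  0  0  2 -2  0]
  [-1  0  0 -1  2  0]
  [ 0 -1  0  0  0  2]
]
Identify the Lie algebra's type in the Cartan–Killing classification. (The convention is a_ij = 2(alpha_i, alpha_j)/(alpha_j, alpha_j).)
The matrix has rank 6 with 2's on the diagonal. Reading the off-diagonal entries as Dynkin edges (a single edge where a_ij = a_ji = -1; a double or triple edge where a_ij * a_ji = 2 or 3), the diagram is a chain of 6 nodes with a double edge at one end; the terminal node there is the unique long simple root (C_6). One simple-root ordering that puts it in standard form is (alpha_6, alpha_2, alpha_3, alpha_1, alpha_5, alpha_4). So the algebra is type C_6, i.e. sp(12).

C6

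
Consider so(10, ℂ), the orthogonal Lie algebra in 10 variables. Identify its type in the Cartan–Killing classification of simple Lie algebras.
This is so(10) with 10 even, which has dimension 10(10-1)/2 = 45 and rank 10/2 = 5. In the classification of classical Lie algebras, the orthogonal algebra so(2n) in an even number of variables has type D_n; here n = 5, so the Dynkin diagram is a chain of 3 nodes with a fork of two nodes at one end (D_5). Hence the type is D_5.

D_5 (so(10))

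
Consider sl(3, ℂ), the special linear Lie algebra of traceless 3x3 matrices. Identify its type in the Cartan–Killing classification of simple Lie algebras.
This is sl(3), which has dimension 3^2 - 1 = 8 and rank 3 - 1 = 2 (a Cartan subalgebra is the diagonal traceless matrices). In the classification of classical Lie algebras, the special linear algebra sl(n+1) has type A_n; here n = 2, so the Dynkin diagram is a chain of 2 nodes with single edges (A_2). Hence the type is A_2.

A_2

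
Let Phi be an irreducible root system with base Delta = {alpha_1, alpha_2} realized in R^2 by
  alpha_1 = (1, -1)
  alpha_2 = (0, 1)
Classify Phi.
B_2 (so(5))

Compute the Cartan integers a_ij = 2(alpha_i, alpha_j)/(alpha_j, alpha_j); the resulting 2x2 Cartan matrix is
[[2, -2], [-1, 2]].
The roots have two lengths (squared-length ratio 2:1); the short ones are alpha_{2}. The associated Dynkin diagram is a chain of 2 nodes with a double edge at one end; the terminal node there is the unique short simple root (B_2), so the type is B_2 (the algebra so(5)).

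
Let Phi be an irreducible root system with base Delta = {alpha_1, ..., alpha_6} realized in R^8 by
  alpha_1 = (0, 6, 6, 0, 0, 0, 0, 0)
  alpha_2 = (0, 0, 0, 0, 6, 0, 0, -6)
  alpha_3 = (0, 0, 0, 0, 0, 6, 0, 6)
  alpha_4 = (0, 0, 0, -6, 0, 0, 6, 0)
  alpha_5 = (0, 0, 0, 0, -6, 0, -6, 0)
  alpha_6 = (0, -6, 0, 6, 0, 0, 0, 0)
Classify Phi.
Compute the Cartan integers a_ij = 2(alpha_i, alpha_j)/(alpha_j, alpha_j); the resulting 6x6 Cartan matrix is
[[2, 0, 0, 0, 0, -1], [0, 2, -1, 0, -1, 0], [0, -1, 2, 0, 0, 0], [0, 0, 0, 2, -1, -1], [0, -1, 0, -1, 2, 0], [-1, 0, 0, -1, 0, 2]].
All simple roots have the same length, so the diagram is simply laced. The associated Dynkin diagram is a chain of 6 nodes with single edges (A_6), so the type is A_6 (the algebra sl(7)).

A_6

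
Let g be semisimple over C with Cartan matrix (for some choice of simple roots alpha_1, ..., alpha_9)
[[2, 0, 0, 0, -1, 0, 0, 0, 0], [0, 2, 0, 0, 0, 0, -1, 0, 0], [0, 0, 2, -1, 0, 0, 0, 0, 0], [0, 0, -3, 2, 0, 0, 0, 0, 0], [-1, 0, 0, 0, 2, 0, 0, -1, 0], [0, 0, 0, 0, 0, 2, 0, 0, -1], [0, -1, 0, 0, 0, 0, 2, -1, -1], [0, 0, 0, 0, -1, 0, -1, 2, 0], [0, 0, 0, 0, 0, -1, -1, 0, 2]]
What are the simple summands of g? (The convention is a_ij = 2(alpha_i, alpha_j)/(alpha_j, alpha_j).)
The diagram associated to this matrix has two connected components: the simple roots {alpha_1, alpha_2, alpha_5, alpha_6, alpha_7, alpha_8, alpha_9} form a chain of 6 nodes with one extra node attached to the third node from one end (E_7), and {alpha_3, alpha_4} form two nodes joined by a triple edge (G_2). A semisimple Lie algebra decomposes uniquely as the direct sum of simple ideals, one per connected component of its Dynkin diagram, so g ≅ E_7 ⊕ G_2 (dimension 133 + 14 = 147).

E7 ⊕ G2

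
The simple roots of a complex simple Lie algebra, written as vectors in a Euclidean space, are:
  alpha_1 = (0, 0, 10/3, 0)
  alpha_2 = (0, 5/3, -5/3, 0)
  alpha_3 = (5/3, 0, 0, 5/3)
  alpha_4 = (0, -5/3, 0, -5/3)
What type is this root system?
Compute the Cartan integers a_ij = 2(alpha_i, alpha_j)/(alpha_j, alpha_j); the resulting 4x4 Cartan matrix is
[[2, -2, 0, 0], [-1, 2, 0, -1], [0, 0, 2, -1], [0, -1, -1, 2]].
The roots have two lengths (squared-length ratio 2:1); the short ones are alpha_{2,3,4}. The associated Dynkin diagram is a chain of 4 nodes with a double edge at one end; the terminal node there is the unique long simple root (C_4), so the type is C_4 (the algebra sp(8)).

C_4 (sp(8))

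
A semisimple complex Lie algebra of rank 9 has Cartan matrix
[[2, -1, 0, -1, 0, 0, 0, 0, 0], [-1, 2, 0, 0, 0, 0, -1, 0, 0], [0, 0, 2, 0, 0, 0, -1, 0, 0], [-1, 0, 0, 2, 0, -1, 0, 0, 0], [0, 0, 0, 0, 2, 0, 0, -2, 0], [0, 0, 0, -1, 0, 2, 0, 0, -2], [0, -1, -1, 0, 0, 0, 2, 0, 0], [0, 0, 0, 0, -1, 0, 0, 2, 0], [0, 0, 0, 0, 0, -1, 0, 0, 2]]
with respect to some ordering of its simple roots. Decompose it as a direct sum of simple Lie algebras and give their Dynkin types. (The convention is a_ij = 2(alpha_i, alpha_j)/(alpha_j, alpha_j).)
type B_2 + type B_7

The diagram associated to this matrix has two connected components: the simple roots {alpha_5, alpha_8} form a chain of 2 nodes with a double edge at one end; the terminal node there is the unique short simple root (B_2), and {alpha_1, alpha_2, alpha_3, alpha_4, alpha_6, alpha_7, alpha_9} form a chain of 7 nodes with a double edge at one end; the terminal node there is the unique short simple root (B_7). A semisimple Lie algebra decomposes uniquely as the direct sum of simple ideals, one per connected component of its Dynkin diagram, so g ≅ B_2 ⊕ B_7 (dimension 10 + 105 = 115).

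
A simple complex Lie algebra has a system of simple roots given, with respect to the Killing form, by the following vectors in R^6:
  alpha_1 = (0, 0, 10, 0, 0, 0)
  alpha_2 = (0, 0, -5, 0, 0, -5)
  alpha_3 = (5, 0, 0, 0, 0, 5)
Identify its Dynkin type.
Compute the Cartan integers a_ij = 2(alpha_i, alpha_j)/(alpha_j, alpha_j); the resulting 3x3 Cartan matrix is
[[2, -2, 0], [-1, 2, -1], [0, -1, 2]].
The roots have two lengths (squared-length ratio 2:1); the short ones are alpha_{2,3}. The associated Dynkin diagram is a chain of 3 nodes with a double edge at one end; the terminal node there is the unique long simple root (C_3), so the type is C_3 (the algebra sp(6)).

C_3 (sp(6))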